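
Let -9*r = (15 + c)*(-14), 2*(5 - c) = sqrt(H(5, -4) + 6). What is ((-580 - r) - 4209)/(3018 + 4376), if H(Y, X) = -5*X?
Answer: -43381/66546 + 7*sqrt(26)/66546 ≈ -0.65136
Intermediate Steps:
c = 5 - sqrt(26)/2 (c = 5 - sqrt(-5*(-4) + 6)/2 = 5 - sqrt(20 + 6)/2 = 5 - sqrt(26)/2 ≈ 2.4505)
r = 280/9 - 7*sqrt(26)/9 (r = -(15 + (5 - sqrt(26)/2))*(-14)/9 = -(20 - sqrt(26)/2)*(-14)/9 = -(-280 + 7*sqrt(26))/9 = 280/9 - 7*sqrt(26)/9 ≈ 27.145)
((-580 - r) - 4209)/(3018 + 4376) = ((-580 - (280/9 - 7*sqrt(26)/9)) - 4209)/(3018 + 4376) = ((-580 + (-280/9 + 7*sqrt(26)/9)) - 4209)/7394 = ((-5500/9 + 7*sqrt(26)/9) - 4209)*(1/7394) = (-43381/9 + 7*sqrt(26)/9)*(1/7394) = -43381/66546 + 7*sqrt(26)/66546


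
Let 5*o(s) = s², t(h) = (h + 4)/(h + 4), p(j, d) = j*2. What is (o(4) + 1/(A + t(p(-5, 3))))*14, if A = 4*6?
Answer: 1134/25 ≈ 45.360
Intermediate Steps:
p(j, d) = 2*j
t(h) = 1 (t(h) = (4 + h)/(4 + h) = 1)
A = 24
o(s) = s²/5
(o(4) + 1/(A + t(p(-5, 3))))*14 = ((⅕)*4² + 1/(24 + 1))*14 = ((⅕)*16 + 1/25)*14 = (16/5 + 1/25)*14 = (81/25)*14 = 1134/25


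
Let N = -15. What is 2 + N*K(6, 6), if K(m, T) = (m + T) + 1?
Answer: -193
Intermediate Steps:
K(m, T) = 1 + T + m (K(m, T) = (T + m) + 1 = 1 + T + m)
2 + N*K(6, 6) = 2 - 15*(1 + 6 + 6) = 2 - 15*13 = 2 - 195 = -193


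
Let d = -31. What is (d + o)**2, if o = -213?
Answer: 59536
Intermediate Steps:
(d + o)**2 = (-31 - 213)**2 = (-244)**2 = 59536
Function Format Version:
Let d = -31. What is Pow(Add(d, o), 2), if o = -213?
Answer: 59536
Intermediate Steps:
Pow(Add(d, o), 2) = Pow(Add(-31, -213), 2) = Pow(-244, 2) = 59536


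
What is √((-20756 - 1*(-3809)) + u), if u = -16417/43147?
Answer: I*√31550321526022/43147 ≈ 130.18*I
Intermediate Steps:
u = -16417/43147 (u = -16417*1/43147 = -16417/43147 ≈ -0.38049)
√((-20756 - 1*(-3809)) + u) = √((-20756 - 1*(-3809)) - 16417/43147) = √((-20756 + 3809) - 16417/43147) = √(-16947 - 16417/43147) = √(-731228626/43147) = I*√31550321526022/43147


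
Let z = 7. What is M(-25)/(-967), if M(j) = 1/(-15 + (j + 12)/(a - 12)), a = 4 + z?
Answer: 1/1934 ≈ 0.00051706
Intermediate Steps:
a = 11 (a = 4 + 7 = 11)
M(j) = 1/(-27 - j) (M(j) = 1/(-15 + (j + 12)/(11 - 12)) = 1/(-15 + (12 + j)/(-1)) = 1/(-15 + (12 + j)*(-1)) = 1/(-15 + (-12 - j)) = 1/(-27 - j))
M(-25)/(-967) = -1/(27 - 25)/(-967) = -1/2*(-1/967) = 1/1934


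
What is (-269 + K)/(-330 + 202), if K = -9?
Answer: 139/64 ≈ 2.1719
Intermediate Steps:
(-269 + K)/(-330 + 202) = (-269 - 9)/(-330 + 202) = -278/(-128) = -278*(-1/128) = 139/64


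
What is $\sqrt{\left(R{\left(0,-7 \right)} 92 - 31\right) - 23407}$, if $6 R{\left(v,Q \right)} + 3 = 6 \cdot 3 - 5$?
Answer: $\frac{i \sqrt{209562}}{3} \approx 152.59 i$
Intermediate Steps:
$R{\left(v,Q \right)} = \frac{5}{3}$ ($R{\left(v,Q \right)} = - \frac{1}{2} + \frac{6 \cdot 3 - 5}{6} = - \frac{1}{2} + \frac{18 - 5}{6} = - \frac{1}{2} + \frac{1}{6} \cdot 13 = - \frac{1}{2} + \frac{13}{6} = \frac{5}{3}$)
$\sqrt{\left(R{\left(0,-7 \right)} 92 - 31\right) - 23407} = \sqrt{\left(\frac{5}{3} \cdot 92 - 31\right) - 23407} = \sqrt{\left(\frac{460}{3} - 31\right) - 23407} = \sqrt{\frac{367}{3} - 23407} = \sqrt{- \frac{69854}{3}} = \frac{i \sqrt{209562}}{3}$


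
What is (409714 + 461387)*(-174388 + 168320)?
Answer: -5285840868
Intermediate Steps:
(409714 + 461387)*(-174388 + 168320) = 871101*(-6068) = -5285840868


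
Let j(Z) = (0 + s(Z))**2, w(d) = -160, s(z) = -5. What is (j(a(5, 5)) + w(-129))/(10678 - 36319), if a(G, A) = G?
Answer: 15/2849 ≈ 0.0052650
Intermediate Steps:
j(Z) = 25 (j(Z) = (0 - 5)**2 = (-5)**2 = 25)
(j(a(5, 5)) + w(-129))/(10678 - 36319) = (25 - 160)/(10678 - 36319) = -135/(-25641) = -135*(-1/25641) = 15/2849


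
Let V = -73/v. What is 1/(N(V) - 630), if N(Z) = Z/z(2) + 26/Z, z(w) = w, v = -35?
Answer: -5110/3150271 ≈ -0.0016221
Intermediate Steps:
V = 73/35 (V = -73/(-35) = -73*(-1/35) = 73/35 ≈ 2.0857)
N(Z) = Z/2 + 26/Z
1/(N(V) - 630) = 1/(((½)*(73/35) + 26/(73/35)) - 630) = 1/((73/70 + 26*(35/73)) - 630) = 1/((73/70 + 910/73) - 630) = 1/(69029/5110 - 630) = 1/(-3150271/5110) = -5110/3150271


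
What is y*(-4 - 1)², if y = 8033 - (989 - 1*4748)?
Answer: 294800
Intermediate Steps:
y = 11792 (y = 8033 - (989 - 4748) = 8033 - 1*(-3759) = 8033 + 3759 = 11792)
y*(-4 - 1)² = 11792*(-4 - 1)² = 11792*(-5)² = 11792*25 = 294800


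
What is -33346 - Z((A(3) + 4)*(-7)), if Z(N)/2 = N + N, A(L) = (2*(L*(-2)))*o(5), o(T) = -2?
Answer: -32562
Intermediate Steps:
A(L) = 8*L (A(L) = (2*(L*(-2)))*(-2) = (2*(-2*L))*(-2) = -4*L*(-2) = 8*L)
Z(N) = 4*N (Z(N) = 2*(N + N) = 2*(2*N) = 4*N)
-33346 - Z((A(3) + 4)*(-7)) = -33346 - 4*(8*3 + 4)*(-7) = -33346 - 4*(24 + 4)*(-7) = -33346 - 4*28*(-7) = -33346 - 4*(-196) = -33346 - 1*(-784) = -33346 + 784 = -32562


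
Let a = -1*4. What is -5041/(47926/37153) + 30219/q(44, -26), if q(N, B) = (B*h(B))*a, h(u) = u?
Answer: -253937882993/64795952 ≈ -3919.0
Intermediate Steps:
a = -4
q(N, B) = -4*B**2 (q(N, B) = (B*B)*(-4) = B**2*(-4) = -4*B**2)
-5041/(47926/37153) + 30219/q(44, -26) = -5041/(47926/37153) + 30219/((-4*(-26)**2)) = -5041/(47926*(1/37153)) + 30219/((-4*676)) = -5041/47926/37153 + 30219/(-2704) = -5041*37153/47926 + 30219*(-1/2704) = -187288273/47926 - 30219/2704 = -253937882993/64795952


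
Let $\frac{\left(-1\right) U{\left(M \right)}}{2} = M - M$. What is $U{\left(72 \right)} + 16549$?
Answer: $16549$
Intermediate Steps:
$U{\left(M \right)} = 0$ ($U{\left(M \right)} = - 2 \left(M - M\right) = \left(-2\right) 0 = 0$)
$U{\left(72 \right)} + 16549 = 0 + 16549 = 16549$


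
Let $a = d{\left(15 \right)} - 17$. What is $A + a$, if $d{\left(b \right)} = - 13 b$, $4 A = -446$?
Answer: $- \frac{647}{2} \approx -323.5$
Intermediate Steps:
$A = - \frac{223}{2}$ ($A = \frac{1}{4} \left(-446\right) = - \frac{223}{2} \approx -111.5$)
$a = -212$ ($a = \left(-13\right) 15 - 17 = -195 - 17 = -212$)
$A + a = - \frac{223}{2} - 212 = - \frac{647}{2}$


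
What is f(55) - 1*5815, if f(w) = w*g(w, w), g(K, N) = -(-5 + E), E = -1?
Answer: -5485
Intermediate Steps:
g(K, N) = 6 (g(K, N) = -(-5 - 1) = -1*(-6) = 6)
f(w) = 6*w (f(w) = w*6 = 6*w)
f(55) - 1*5815 = 6*55 - 1*5815 = 330 - 5815 = -5485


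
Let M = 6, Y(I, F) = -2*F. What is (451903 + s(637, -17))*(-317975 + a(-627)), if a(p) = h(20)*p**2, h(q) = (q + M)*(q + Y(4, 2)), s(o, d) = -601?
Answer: 73663177293078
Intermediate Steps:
h(q) = (-4 + q)*(6 + q) (h(q) = (q + 6)*(q - 2*2) = (6 + q)*(q - 4) = (6 + q)*(-4 + q) = (-4 + q)*(6 + q))
a(p) = 416*p**2 (a(p) = (-24 + 20**2 + 2*20)*p**2 = (-24 + 400 + 40)*p**2 = 416*p**2)
(451903 + s(637, -17))*(-317975 + a(-627)) = (451903 - 601)*(-317975 + 416*(-627)**2) = 451302*(-317975 + 416*393129) = 451302*(-317975 + 163541664) = 451302*163223689 = 73663177293078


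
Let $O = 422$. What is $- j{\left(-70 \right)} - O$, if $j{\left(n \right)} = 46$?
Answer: $-468$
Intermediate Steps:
$- j{\left(-70 \right)} - O = \left(-1\right) 46 - 422 = -46 - 422 = -468$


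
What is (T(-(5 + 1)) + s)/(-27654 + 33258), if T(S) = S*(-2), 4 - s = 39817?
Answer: -13267/1868 ≈ -7.1022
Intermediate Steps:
s = -39813 (s = 4 - 1*39817 = 4 - 39817 = -39813)
T(S) = -2*S
(T(-(5 + 1)) + s)/(-27654 + 33258) = (-(-2)*(5 + 1) - 39813)/(-27654 + 33258) = (-(-2)*6 - 39813)/5604 = (-2*(-6) - 39813)*(1/5604) = (12 - 39813)*(1/5604) = -39801*1/5604 = -13267/1868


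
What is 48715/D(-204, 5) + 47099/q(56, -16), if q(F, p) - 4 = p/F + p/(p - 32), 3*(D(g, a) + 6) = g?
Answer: 69051071/6290 ≈ 10978.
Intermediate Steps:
D(g, a) = -6 + g/3
q(F, p) = 4 + p/F + p/(-32 + p) (q(F, p) = 4 + (p/F + p/(p - 32)) = 4 + (p/F + p/(-32 + p)) = 4 + p/F + p/(-32 + p))
48715/D(-204, 5) + 47099/q(56, -16) = 48715/(-6 + (⅓)*(-204)) + 47099/((((-16)² - 128*56 - 32*(-16) + 5*56*(-16))/(56*(-32 - 16)))) = 48715/(-6 - 68) + 47099/(((1/56)*(256 - 7168 + 512 - 4480)/(-48))) = 48715/(-74) + 47099/(((1/56)*(-1/48)*(-10880))) = 48715*(-1/74) + 47099/(85/21) = -48715/74 + 47099*(21/85) = -48715/74 + 989079/85 = 69051071/6290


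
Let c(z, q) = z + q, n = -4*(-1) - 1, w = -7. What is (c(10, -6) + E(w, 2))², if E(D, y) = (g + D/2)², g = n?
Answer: 289/16 ≈ 18.063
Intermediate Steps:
n = 3 (n = 4 - 1 = 3)
g = 3
E(D, y) = (3 + D/2)²
c(z, q) = q + z
(c(10, -6) + E(w, 2))² = ((-6 + 10) + (6 - 7)²/4)² = (4 + (¼)*(-1)²)² = (4 + (¼)*1)² = (4 + ¼)² = (17/4)² = 289/16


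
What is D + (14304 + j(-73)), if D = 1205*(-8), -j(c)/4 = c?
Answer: 4956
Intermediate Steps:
j(c) = -4*c
D = -9640
D + (14304 + j(-73)) = -9640 + (14304 - 4*(-73)) = -9640 + (14304 + 292) = -9640 + 14596 = 4956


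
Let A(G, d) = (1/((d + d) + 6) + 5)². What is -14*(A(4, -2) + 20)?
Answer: -1407/2 ≈ -703.50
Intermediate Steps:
A(G, d) = (5 + 1/(6 + 2*d))² (A(G, d) = (1/(2*d + 6) + 5)² = (1/(6 + 2*d) + 5)² = (5 + 1/(6 + 2*d))²)
-14*(A(4, -2) + 20) = -14*((31 + 10*(-2))²/(4*(3 - 2)²) + 20) = -14*((¼)*(31 - 20)²/1² + 20) = -14*((¼)*1*11² + 20) = -14*((¼)*1*121 + 20) = -14*(121/4 + 20) = -14*201/4 = -1407/2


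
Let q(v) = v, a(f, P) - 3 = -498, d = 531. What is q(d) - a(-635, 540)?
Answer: 1026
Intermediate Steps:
a(f, P) = -495 (a(f, P) = 3 - 498 = -495)
q(d) - a(-635, 540) = 531 - 1*(-495) = 531 + 495 = 1026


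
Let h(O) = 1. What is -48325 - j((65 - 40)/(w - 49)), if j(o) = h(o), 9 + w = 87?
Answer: -48326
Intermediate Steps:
w = 78 (w = -9 + 87 = 78)
j(o) = 1
-48325 - j((65 - 40)/(w - 49)) = -48325 - 1*1 = -48325 - 1 = -48326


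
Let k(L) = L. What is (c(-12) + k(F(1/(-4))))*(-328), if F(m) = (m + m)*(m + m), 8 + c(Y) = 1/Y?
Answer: 7708/3 ≈ 2569.3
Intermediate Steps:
c(Y) = -8 + 1/Y
F(m) = 4*m² (F(m) = (2*m)*(2*m) = 4*m²)
(c(-12) + k(F(1/(-4))))*(-328) = ((-8 + 1/(-12)) + 4*(1/(-4))²)*(-328) = ((-8 - 1/12) + 4*(-¼)²)*(-328) = (-97/12 + 4*(1/16))*(-328) = (-97/12 + ¼)*(-328) = -47/6*(-328) = 7708/3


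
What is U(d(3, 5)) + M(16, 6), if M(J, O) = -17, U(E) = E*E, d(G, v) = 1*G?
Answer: -8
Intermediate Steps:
d(G, v) = G
U(E) = E²
U(d(3, 5)) + M(16, 6) = 3² - 17 = 9 - 17 = -8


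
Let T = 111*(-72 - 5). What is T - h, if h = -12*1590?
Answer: 10533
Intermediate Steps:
h = -19080
T = -8547 (T = 111*(-77) = -8547)
T - h = -8547 - 1*(-19080) = -8547 + 19080 = 10533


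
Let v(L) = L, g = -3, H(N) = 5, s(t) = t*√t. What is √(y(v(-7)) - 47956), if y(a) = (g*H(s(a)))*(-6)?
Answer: I*√47866 ≈ 218.78*I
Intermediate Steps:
s(t) = t^(3/2)
y(a) = 90 (y(a) = -3*5*(-6) = -15*(-6) = 90)
√(y(v(-7)) - 47956) = √(90 - 47956) = √(-47866) = I*√47866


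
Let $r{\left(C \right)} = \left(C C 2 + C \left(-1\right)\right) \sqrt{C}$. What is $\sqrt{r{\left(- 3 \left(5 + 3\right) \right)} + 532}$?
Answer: $2 \sqrt{133 + 588 i \sqrt{6}} \approx 56.204 + 51.253 i$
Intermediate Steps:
$r{\left(C \right)} = \sqrt{C} \left(- C + 2 C^{2}\right)$ ($r{\left(C \right)} = \left(C^{2} \cdot 2 - C\right) \sqrt{C} = \left(2 C^{2} - C\right) \sqrt{C} = \left(- C + 2 C^{2}\right) \sqrt{C} = \sqrt{C} \left(- C + 2 C^{2}\right)$)
$\sqrt{r{\left(- 3 \left(5 + 3\right) \right)} + 532} = \sqrt{\left(- 3 \left(5 + 3\right)\right)^{\frac{3}{2}} \left(-1 + 2 \left(- 3 \left(5 + 3\right)\right)\right) + 532} = \sqrt{\left(\left(-3\right) 8\right)^{\frac{3}{2}} \left(-1 + 2 \left(\left(-3\right) 8\right)\right) + 532} = \sqrt{\left(-24\right)^{\frac{3}{2}} \left(-1 + 2 \left(-24\right)\right) + 532} = \sqrt{- 48 i \sqrt{6} \left(-1 - 48\right) + 532} = \sqrt{- 48 i \sqrt{6} \left(-49\right) + 532} = \sqrt{2352 i \sqrt{6} + 532} = \sqrt{532 + 2352 i \sqrt{6}}$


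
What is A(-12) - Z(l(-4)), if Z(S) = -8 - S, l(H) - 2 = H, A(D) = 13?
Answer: 19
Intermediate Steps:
l(H) = 2 + H
A(-12) - Z(l(-4)) = 13 - (-8 - (2 - 4)) = 13 - (-8 - 1*(-2)) = 13 - (-8 + 2) = 13 - 1*(-6) = 13 + 6 = 19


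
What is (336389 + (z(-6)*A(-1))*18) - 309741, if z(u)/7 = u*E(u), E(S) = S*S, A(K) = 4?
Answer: -82216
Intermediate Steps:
E(S) = S**2
z(u) = 7*u**3 (z(u) = 7*(u*u**2) = 7*u**3)
(336389 + (z(-6)*A(-1))*18) - 309741 = (336389 + ((7*(-6)**3)*4)*18) - 309741 = (336389 + ((7*(-216))*4)*18) - 309741 = (336389 - 1512*4*18) - 309741 = (336389 - 6048*18) - 309741 = (336389 - 108864) - 309741 = 227525 - 309741 = -82216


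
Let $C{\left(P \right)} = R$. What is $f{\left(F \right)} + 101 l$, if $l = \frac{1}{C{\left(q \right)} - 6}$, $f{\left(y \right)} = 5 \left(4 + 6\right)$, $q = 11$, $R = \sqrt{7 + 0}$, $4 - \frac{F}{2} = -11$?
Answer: $\frac{844}{29} - \frac{101 \sqrt{7}}{29} \approx 19.889$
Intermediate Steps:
$F = 30$ ($F = 8 - -22 = 8 + 22 = 30$)
$R = \sqrt{7} \approx 2.6458$
$C{\left(P \right)} = \sqrt{7}$
$f{\left(y \right)} = 50$ ($f{\left(y \right)} = 5 \cdot 10 = 50$)
$l = \frac{1}{-6 + \sqrt{7}}$ ($l = \frac{1}{\sqrt{7} - 6} = \frac{1}{-6 + \sqrt{7}} \approx -0.29813$)
$f{\left(F \right)} + 101 l = 50 + 101 \left(- \frac{6}{29} - \frac{\sqrt{7}}{29}\right) = 50 - \left(\frac{606}{29} + \frac{101 \sqrt{7}}{29}\right) = \frac{844}{29} - \frac{101 \sqrt{7}}{29}$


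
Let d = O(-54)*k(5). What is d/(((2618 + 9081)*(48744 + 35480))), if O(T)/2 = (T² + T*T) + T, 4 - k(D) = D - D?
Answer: 2889/61583536 ≈ 4.6912e-5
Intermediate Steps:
k(D) = 4 (k(D) = 4 - (D - D) = 4 - 1*0 = 4 + 0 = 4)
O(T) = 2*T + 4*T² (O(T) = 2*((T² + T*T) + T) = 2*((T² + T²) + T) = 2*(2*T² + T) = 2*(T + 2*T²) = 2*T + 4*T²)
d = 46224 (d = (2*(-54)*(1 + 2*(-54)))*4 = (2*(-54)*(1 - 108))*4 = (2*(-54)*(-107))*4 = 11556*4 = 46224)
d/(((2618 + 9081)*(48744 + 35480))) = 46224/(((2618 + 9081)*(48744 + 35480))) = 46224/((11699*84224)) = 46224/985336576 = 46224*(1/985336576) = 2889/61583536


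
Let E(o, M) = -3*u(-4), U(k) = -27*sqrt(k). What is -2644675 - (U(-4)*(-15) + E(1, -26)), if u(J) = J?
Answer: -2644687 - 810*I ≈ -2.6447e+6 - 810.0*I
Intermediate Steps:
E(o, M) = 12 (E(o, M) = -3*(-4) = 12)
-2644675 - (U(-4)*(-15) + E(1, -26)) = -2644675 - (-54*I*(-15) + 12) = -2644675 - (810*I + 12) = -2644675 - (12 + 810*I) = -2644675 + (-12 - 810*I) = -2644687 - 810*I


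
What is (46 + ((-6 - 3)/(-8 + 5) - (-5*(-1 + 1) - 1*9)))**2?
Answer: 3364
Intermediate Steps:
(46 + ((-6 - 3)/(-8 + 5) - (-5*(-1 + 1) - 1*9)))**2 = (46 + (-9/(-3) - (-5*0 - 9)))**2 = (46 + (-9*(-1/3) - (0 - 9)))**2 = (46 + (3 - 1*(-9)))**2 = (46 + (3 + 9))**2 = (46 + 12)**2 = 58**2 = 3364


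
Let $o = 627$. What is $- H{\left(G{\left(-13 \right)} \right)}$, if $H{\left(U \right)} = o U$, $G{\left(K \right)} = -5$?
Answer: $3135$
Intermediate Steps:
$H{\left(U \right)} = 627 U$
$- H{\left(G{\left(-13 \right)} \right)} = - 627 \left(-5\right) = \left(-1\right) \left(-3135\right) = 3135$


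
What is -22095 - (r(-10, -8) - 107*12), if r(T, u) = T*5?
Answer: -20761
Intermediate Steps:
r(T, u) = 5*T
-22095 - (r(-10, -8) - 107*12) = -22095 - (5*(-10) - 107*12) = -22095 - (-50 - 1284) = -22095 - 1*(-1334) = -22095 + 1334 = -20761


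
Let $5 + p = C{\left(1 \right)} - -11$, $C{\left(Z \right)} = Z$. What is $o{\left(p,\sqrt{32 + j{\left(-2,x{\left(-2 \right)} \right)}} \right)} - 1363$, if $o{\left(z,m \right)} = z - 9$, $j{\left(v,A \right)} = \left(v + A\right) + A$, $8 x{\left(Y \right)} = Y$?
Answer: $-1365$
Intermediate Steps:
$x{\left(Y \right)} = \frac{Y}{8}$
$j{\left(v,A \right)} = v + 2 A$ ($j{\left(v,A \right)} = \left(A + v\right) + A = v + 2 A$)
$p = 7$ ($p = -5 + \left(1 - -11\right) = -5 + \left(1 + 11\right) = -5 + 12 = 7$)
$o{\left(z,m \right)} = -9 + z$
$o{\left(p,\sqrt{32 + j{\left(-2,x{\left(-2 \right)} \right)}} \right)} - 1363 = \left(-9 + 7\right) - 1363 = -2 - 1363 = -1365$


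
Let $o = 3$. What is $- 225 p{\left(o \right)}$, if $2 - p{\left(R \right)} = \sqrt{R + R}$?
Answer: $-450 + 225 \sqrt{6} \approx 101.14$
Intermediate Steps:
$p{\left(R \right)} = 2 - \sqrt{2} \sqrt{R}$ ($p{\left(R \right)} = 2 - \sqrt{R + R} = 2 - \sqrt{2 R} = 2 - \sqrt{2} \sqrt{R}$)
$- 225 p{\left(o \right)} = - 225 \left(2 - \sqrt{2} \sqrt{3}\right) = - 225 \left(2 - \sqrt{6}\right) = -450 + 225 \sqrt{6}$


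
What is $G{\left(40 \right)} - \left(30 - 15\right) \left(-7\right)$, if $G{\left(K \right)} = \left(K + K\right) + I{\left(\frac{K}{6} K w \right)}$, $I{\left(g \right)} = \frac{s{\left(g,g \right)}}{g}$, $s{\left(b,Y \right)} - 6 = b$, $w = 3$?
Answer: $\frac{74403}{400} \approx 186.01$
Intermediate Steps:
$s{\left(b,Y \right)} = 6 + b$
$I{\left(g \right)} = \frac{6 + g}{g}$
$G{\left(K \right)} = 2 K + \frac{2 \left(6 + \frac{K^{2}}{2}\right)}{K^{2}}$ ($G{\left(K \right)} = \left(K + K\right) + \frac{6 + \frac{K}{6} K 3}{\frac{K}{6} K 3} = 2 K + \frac{6 + K \frac{1}{6} K 3}{K \frac{1}{6} K 3} = 2 K + \frac{6 + \frac{K}{6} K 3}{\frac{K}{6} K 3} = 2 K + \frac{6 + \frac{K^{2}}{6} \cdot 3}{\frac{K^{2}}{6} \cdot 3} = 2 K + \frac{6 + \frac{K^{2}}{2}}{\frac{1}{2} K^{2}} = 2 K + \frac{2}{K^{2}} \left(6 + \frac{K^{2}}{2}\right) = 2 K + \frac{2 \left(6 + \frac{K^{2}}{2}\right)}{K^{2}}$)
$G{\left(40 \right)} - \left(30 - 15\right) \left(-7\right) = \left(1 + 2 \cdot 40 + \frac{12}{1600}\right) - \left(30 - 15\right) \left(-7\right) = \left(1 + 80 + 12 \cdot \frac{1}{1600}\right) - 15 \left(-7\right) = \left(1 + 80 + \frac{3}{400}\right) - -105 = \frac{32403}{400} + 105 = \frac{74403}{400}$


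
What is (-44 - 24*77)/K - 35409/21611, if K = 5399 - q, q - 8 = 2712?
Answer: -135748723/57895869 ≈ -2.3447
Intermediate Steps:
q = 2720 (q = 8 + 2712 = 2720)
K = 2679 (K = 5399 - 1*2720 = 5399 - 2720 = 2679)
(-44 - 24*77)/K - 35409/21611 = (-44 - 24*77)/2679 - 35409/21611 = (-44 - 1848)*(1/2679) - 35409*1/21611 = -1892*1/2679 - 35409/21611 = -1892/2679 - 35409/21611 = -135748723/57895869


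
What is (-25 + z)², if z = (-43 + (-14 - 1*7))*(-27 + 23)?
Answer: 53361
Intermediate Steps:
z = 256 (z = (-43 + (-14 - 7))*(-4) = (-43 - 21)*(-4) = -64*(-4) = 256)
(-25 + z)² = (-25 + 256)² = 231² = 53361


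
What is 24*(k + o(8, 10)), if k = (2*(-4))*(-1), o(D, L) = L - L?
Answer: 192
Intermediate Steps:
o(D, L) = 0
k = 8 (k = -8*(-1) = 8)
24*(k + o(8, 10)) = 24*(8 + 0) = 24*8 = 192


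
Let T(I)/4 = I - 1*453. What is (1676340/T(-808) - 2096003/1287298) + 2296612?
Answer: 3727508577006023/1623282778 ≈ 2.2963e+6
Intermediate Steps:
T(I) = -1812 + 4*I (T(I) = 4*(I - 1*453) = 4*(I - 453) = 4*(-453 + I) = -1812 + 4*I)
(1676340/T(-808) - 2096003/1287298) + 2296612 = (1676340/(-1812 + 4*(-808)) - 2096003/1287298) + 2296612 = (1676340/(-1812 - 3232) - 2096003*1/1287298) + 2296612 = (1676340/(-5044) - 2096003/1287298) + 2296612 = (1676340*(-1/5044) - 2096003/1287298) + 2296612 = (-419085/1261 - 2096003/1287298) + 2296612 = -542130342113/1623282778 + 2296612 = 3727508577006023/1623282778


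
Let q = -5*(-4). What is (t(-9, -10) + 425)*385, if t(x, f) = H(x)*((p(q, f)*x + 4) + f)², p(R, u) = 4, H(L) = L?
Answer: -5948635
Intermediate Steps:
q = 20
t(x, f) = x*(4 + f + 4*x)² (t(x, f) = x*((4*x + 4) + f)² = x*((4 + 4*x) + f)² = x*(4 + f + 4*x)²)
(t(-9, -10) + 425)*385 = (-9*(4 - 10 + 4*(-9))² + 425)*385 = (-9*(4 - 10 - 36)² + 425)*385 = (-9*(-42)² + 425)*385 = (-9*1764 + 425)*385 = (-15876 + 425)*385 = -15451*385 = -5948635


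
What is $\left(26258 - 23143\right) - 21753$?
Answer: $-18638$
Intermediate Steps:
$\left(26258 - 23143\right) - 21753 = 3115 - 21753 = -18638$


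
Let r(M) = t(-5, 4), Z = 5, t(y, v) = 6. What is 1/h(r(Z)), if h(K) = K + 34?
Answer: 1/40 ≈ 0.025000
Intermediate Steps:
r(M) = 6
h(K) = 34 + K
1/h(r(Z)) = 1/(34 + 6) = 1/40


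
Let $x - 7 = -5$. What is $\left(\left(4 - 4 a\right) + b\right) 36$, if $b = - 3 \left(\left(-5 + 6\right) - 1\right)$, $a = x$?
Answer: $-144$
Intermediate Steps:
$x = 2$ ($x = 7 - 5 = 2$)
$a = 2$
$b = 0$ ($b = - 3 \left(1 - 1\right) = \left(-3\right) 0 = 0$)
$\left(\left(4 - 4 a\right) + b\right) 36 = \left(\left(4 - 8\right) + 0\right) 36 = \left(-4 + 0\right) 36 = \left(-4\right) 36 = -144$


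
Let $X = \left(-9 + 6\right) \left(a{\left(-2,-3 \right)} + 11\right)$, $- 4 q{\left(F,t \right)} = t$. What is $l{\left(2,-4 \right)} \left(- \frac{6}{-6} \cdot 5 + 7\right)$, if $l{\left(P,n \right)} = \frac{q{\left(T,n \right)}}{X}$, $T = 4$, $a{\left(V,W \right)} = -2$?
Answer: $- \frac{4}{9} \approx -0.44444$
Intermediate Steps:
$q{\left(F,t \right)} = - \frac{t}{4}$
$X = -27$ ($X = \left(-9 + 6\right) \left(-2 + 11\right) = \left(-3\right) 9 = -27$)
$l{\left(P,n \right)} = \frac{n}{108}$ ($l{\left(P,n \right)} = \frac{\left(- \frac{1}{4}\right) n}{-27} = - \frac{n}{4} \left(- \frac{1}{27}\right) = \frac{n}{108}$)
$l{\left(2,-4 \right)} \left(- \frac{6}{-6} \cdot 5 + 7\right) = \frac{1}{108} \left(-4\right) \left(- \frac{6}{-6} \cdot 5 + 7\right) = - \frac{\left(-6\right) \left(- \frac{1}{6}\right) 5 + 7}{27} = - \frac{1 \cdot 5 + 7}{27} = - \frac{5 + 7}{27} = \left(- \frac{1}{27}\right) 12 = - \frac{4}{9}$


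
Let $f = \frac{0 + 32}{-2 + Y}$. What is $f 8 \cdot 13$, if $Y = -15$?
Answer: $- \frac{3328}{17} \approx -195.76$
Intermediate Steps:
$f = - \frac{32}{17}$ ($f = \frac{0 + 32}{-2 - 15} = \frac{32}{-17} = 32 \left(- \frac{1}{17}\right) = - \frac{32}{17} \approx -1.8824$)
$f 8 \cdot 13 = - \frac{32 \cdot 8 \cdot 13}{17} = \left(- \frac{32}{17}\right) 104 = - \frac{3328}{17}$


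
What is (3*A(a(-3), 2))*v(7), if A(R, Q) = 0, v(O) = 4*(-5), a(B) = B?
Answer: 0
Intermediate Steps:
v(O) = -20
(3*A(a(-3), 2))*v(7) = (3*0)*(-20) = 0*(-20) = 0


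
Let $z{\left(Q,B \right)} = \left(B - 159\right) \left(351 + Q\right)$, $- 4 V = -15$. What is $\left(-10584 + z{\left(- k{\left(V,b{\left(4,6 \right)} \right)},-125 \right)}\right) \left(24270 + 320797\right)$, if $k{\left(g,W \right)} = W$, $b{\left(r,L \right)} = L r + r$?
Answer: $-35305875172$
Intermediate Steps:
$V = \frac{15}{4}$ ($V = \left(- \frac{1}{4}\right) \left(-15\right) = \frac{15}{4} \approx 3.75$)
$b{\left(r,L \right)} = r + L r$
$z{\left(Q,B \right)} = \left(-159 + B\right) \left(351 + Q\right)$
$\left(-10584 + z{\left(- k{\left(V,b{\left(4,6 \right)} \right)},-125 \right)}\right) \left(24270 + 320797\right) = \left(-10584 - \left(99684 + 284 \left(-1\right) 4 \left(1 + 6\right)\right)\right) \left(24270 + 320797\right) = \left(-10584 - \left(99684 + 284 \left(-1\right) 4 \cdot 7\right)\right) 345067 = \left(-10584 - \left(99684 + 284 \left(-1\right) 28\right)\right) 345067 = \left(-10584 - 91732\right) 345067 = \left(-102316\right) 345067 = -35305875172$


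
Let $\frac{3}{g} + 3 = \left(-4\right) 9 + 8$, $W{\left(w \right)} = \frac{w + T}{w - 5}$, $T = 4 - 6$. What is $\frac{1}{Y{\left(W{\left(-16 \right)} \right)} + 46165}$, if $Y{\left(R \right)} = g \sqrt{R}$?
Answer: $\frac{310551955}{14336631002521} + \frac{93 \sqrt{42}}{14336631002521} \approx 2.1661 \cdot 10^{-5}$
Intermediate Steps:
$T = -2$ ($T = 4 - 6 = -2$)
$W{\left(w \right)} = \frac{-2 + w}{-5 + w}$ ($W{\left(w \right)} = \frac{w - 2}{w - 5} = \frac{-2 + w}{-5 + w}$)
$g = - \frac{3}{31}$ ($g = \frac{3}{-3 + \left(\left(-4\right) 9 + 8\right)} = \frac{3}{-3 + \left(-36 + 8\right)} = \frac{3}{-3 - 28} = \frac{3}{-31} = 3 \left(- \frac{1}{31}\right) = - \frac{3}{31} \approx -0.096774$)
$Y{\left(R \right)} = - \frac{3 \sqrt{R}}{31}$
$\frac{1}{Y{\left(W{\left(-16 \right)} \right)} + 46165} = \frac{1}{- \frac{3 \sqrt{\frac{-2 - 16}{-5 - 16}}}{31} + 46165} = \frac{1}{- \frac{3 \sqrt{\frac{1}{-21} \left(-18\right)}}{31} + 46165} = \frac{1}{- \frac{3 \sqrt{\left(- \frac{1}{21}\right) \left(-18\right)}}{31} + 46165} = \frac{1}{- \frac{3 \sqrt{\frac{6}{7}}}{31} + 46165} = \frac{1}{- \frac{3 \frac{\sqrt{42}}{7}}{31} + 46165} = \frac{1}{- \frac{3 \sqrt{42}}{217} + 46165} = \frac{1}{46165 - \frac{3 \sqrt{42}}{217}}$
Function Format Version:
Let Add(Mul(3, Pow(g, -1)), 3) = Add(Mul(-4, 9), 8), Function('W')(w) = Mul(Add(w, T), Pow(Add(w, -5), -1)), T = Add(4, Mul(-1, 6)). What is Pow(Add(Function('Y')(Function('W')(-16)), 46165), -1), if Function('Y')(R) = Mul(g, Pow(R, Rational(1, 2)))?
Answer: Add(Rational(310551955, 14336631002521), Mul(Rational(93, 14336631002521), Pow(42, Rational(1, 2)))) ≈ 2.1661e-5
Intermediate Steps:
T = -2 (T = Add(4, -6) = -2)
Function('W')(w) = Mul(Pow(Add(-5, w), -1), Add(-2, w)) (Function('W')(w) = Mul(Add(w, -2), Pow(Add(w, -5), -1)) = Mul(Add(-2, w), Pow(Add(-5, w), -1)) = Mul(Pow(Add(-5, w), -1), Add(-2, w)))
g = Rational(-3, 31) (g = Mul(3, Pow(Add(-3, Add(Mul(-4, 9), 8)), -1)) = Mul(3, Pow(Add(-3, Add(-36, 8)), -1)) = Mul(3, Pow(Add(-3, -28), -1)) = Mul(3, Pow(-31, -1)) = Mul(3, Rational(-1, 31)) = Rational(-3, 31) ≈ -0.096774)
Function('Y')(R) = Mul(Rational(-3, 31), Pow(R, Rational(1, 2)))
Pow(Add(Function('Y')(Function('W')(-16)), 46165), -1) = Pow(Add(Mul(Rational(-3, 31), Pow(Mul(Pow(Add(-5, -16), -1), Add(-2, -16)), Rational(1, 2))), 46165), -1) = Pow(Add(Mul(Rational(-3, 31), Pow(Mul(Pow(-21, -1), -18), Rational(1, 2))), 46165), -1) = Pow(Add(Mul(Rational(-3, 31), Pow(Mul(Rational(-1, 21), -18), Rational(1, 2))), 46165), -1) = Pow(Add(Mul(Rational(-3, 31), Pow(Rational(6, 7), Rational(1, 2))), 46165), -1) = Pow(Add(Mul(Rational(-3, 31), Mul(Rational(1, 7), Pow(42, Rational(1, 2)))), 46165), -1) = Pow(Add(Mul(Rational(-3, 217), Pow(42, Rational(1, 2))), 46165), -1) = Pow(Add(46165, Mul(Rational(-3, 217), Pow(42, Rational(1, 2)))), -1)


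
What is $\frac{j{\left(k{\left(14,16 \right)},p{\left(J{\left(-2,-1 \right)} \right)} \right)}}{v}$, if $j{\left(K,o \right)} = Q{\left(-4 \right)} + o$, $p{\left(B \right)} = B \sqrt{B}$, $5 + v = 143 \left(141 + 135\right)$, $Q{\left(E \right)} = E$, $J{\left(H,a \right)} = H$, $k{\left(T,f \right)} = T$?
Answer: $- \frac{4}{39463} - \frac{2 i \sqrt{2}}{39463} \approx -0.00010136 - 7.1673 \cdot 10^{-5} i$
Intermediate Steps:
$v = 39463$ ($v = -5 + 143 \left(141 + 135\right) = -5 + 143 \cdot 276 = -5 + 39468 = 39463$)
$p{\left(B \right)} = B^{\frac{3}{2}}$
$j{\left(K,o \right)} = -4 + o$
$\frac{j{\left(k{\left(14,16 \right)},p{\left(J{\left(-2,-1 \right)} \right)} \right)}}{v} = \frac{-4 + \left(-2\right)^{\frac{3}{2}}}{39463} = \left(-4 - 2 i \sqrt{2}\right) \frac{1}{39463} = - \frac{4}{39463} - \frac{2 i \sqrt{2}}{39463}$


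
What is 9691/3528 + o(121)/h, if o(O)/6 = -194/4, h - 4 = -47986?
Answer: 77670035/28213416 ≈ 2.7529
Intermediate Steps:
h = -47982 (h = 4 - 47986 = -47982)
o(O) = -291 (o(O) = 6*(-194/4) = 6*(-194*¼) = 6*(-97/2) = -291)
9691/3528 + o(121)/h = 9691/3528 - 291/(-47982) = 9691*(1/3528) - 291*(-1/47982) = 9691/3528 + 97/15994 = 77670035/28213416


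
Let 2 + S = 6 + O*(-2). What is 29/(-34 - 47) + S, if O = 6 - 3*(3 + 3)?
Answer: 2239/81 ≈ 27.642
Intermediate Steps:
O = -12 (O = 6 - 3*6 = 6 - 1*18 = 6 - 18 = -12)
S = 28 (S = -2 + (6 - 12*(-2)) = -2 + (6 + 24) = -2 + 30 = 28)
29/(-34 - 47) + S = 29/(-34 - 47) + 28 = 29/(-81) + 28 = -1/81*29 + 28 = -29/81 + 28 = 2239/81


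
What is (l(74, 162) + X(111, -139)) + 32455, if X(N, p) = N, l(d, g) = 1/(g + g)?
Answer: 10551385/324 ≈ 32566.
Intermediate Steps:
l(d, g) = 1/(2*g)
(l(74, 162) + X(111, -139)) + 32455 = ((½)/162 + 111) + 32455 = ((½)*(1/162) + 111) + 32455 = (1/324 + 111) + 32455 = 35965/324 + 32455 = 10551385/324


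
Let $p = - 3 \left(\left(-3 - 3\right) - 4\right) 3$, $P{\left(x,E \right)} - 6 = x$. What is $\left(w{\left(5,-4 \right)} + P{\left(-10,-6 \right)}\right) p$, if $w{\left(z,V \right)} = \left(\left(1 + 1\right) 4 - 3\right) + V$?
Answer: $-270$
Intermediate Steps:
$P{\left(x,E \right)} = 6 + x$
$w{\left(z,V \right)} = 5 + V$ ($w{\left(z,V \right)} = \left(2 \cdot 4 - 3\right) + V = \left(8 - 3\right) + V = 5 + V$)
$p = 90$ ($p = - 3 \left(-6 - 4\right) 3 = \left(-3\right) \left(-10\right) 3 = 30 \cdot 3 = 90$)
$\left(w{\left(5,-4 \right)} + P{\left(-10,-6 \right)}\right) p = \left(\left(5 - 4\right) + \left(6 - 10\right)\right) 90 = \left(1 - 4\right) 90 = \left(-3\right) 90 = -270$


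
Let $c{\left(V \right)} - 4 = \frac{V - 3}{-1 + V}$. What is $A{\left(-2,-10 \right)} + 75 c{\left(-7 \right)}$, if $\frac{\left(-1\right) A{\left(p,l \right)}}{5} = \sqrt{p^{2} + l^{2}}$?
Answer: $\frac{1575}{4} - 10 \sqrt{26} \approx 342.76$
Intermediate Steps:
$A{\left(p,l \right)} = - 5 \sqrt{l^{2} + p^{2}}$ ($A{\left(p,l \right)} = - 5 \sqrt{p^{2} + l^{2}} = - 5 \sqrt{l^{2} + p^{2}}$)
$c{\left(V \right)} = 4 + \frac{-3 + V}{-1 + V}$ ($c{\left(V \right)} = 4 + \frac{V - 3}{-1 + V} = 4 + \frac{-3 + V}{-1 + V}$)
$A{\left(-2,-10 \right)} + 75 c{\left(-7 \right)} = - 5 \sqrt{\left(-10\right)^{2} + \left(-2\right)^{2}} + 75 \frac{-7 + 5 \left(-7\right)}{-1 - 7} = - 5 \sqrt{100 + 4} + 75 \frac{-7 - 35}{-8} = - 5 \sqrt{104} + 75 \left(\left(- \frac{1}{8}\right) \left(-42\right)\right) = - 5 \cdot 2 \sqrt{26} + 75 \cdot \frac{21}{4} = - 10 \sqrt{26} + \frac{1575}{4} = \frac{1575}{4} - 10 \sqrt{26}$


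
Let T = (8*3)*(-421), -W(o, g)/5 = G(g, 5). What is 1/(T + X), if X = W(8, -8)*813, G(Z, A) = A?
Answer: -1/30429 ≈ -3.2863e-5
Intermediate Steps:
W(o, g) = -25 (W(o, g) = -5*5 = -25)
T = -10104 (T = 24*(-421) = -10104)
X = -20325 (X = -25*813 = -20325)
1/(T + X) = 1/(-10104 - 20325) = 1/(-30429) = -1/30429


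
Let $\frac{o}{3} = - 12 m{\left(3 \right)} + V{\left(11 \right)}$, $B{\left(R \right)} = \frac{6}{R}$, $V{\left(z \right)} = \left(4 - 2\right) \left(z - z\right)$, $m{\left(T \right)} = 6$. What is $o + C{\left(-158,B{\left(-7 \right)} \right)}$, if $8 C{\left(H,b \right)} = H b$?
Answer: $- \frac{2787}{14} \approx -199.07$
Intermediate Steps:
$V{\left(z \right)} = 0$ ($V{\left(z \right)} = 2 \cdot 0 = 0$)
$C{\left(H,b \right)} = \frac{H b}{8}$
$o = -216$ ($o = 3 \left(\left(-12\right) 6 + 0\right) = 3 \left(-72 + 0\right) = 3 \left(-72\right) = -216$)
$o + C{\left(-158,B{\left(-7 \right)} \right)} = -216 + \frac{1}{8} \left(-158\right) \frac{6}{-7} = -216 + \frac{1}{8} \left(-158\right) 6 \left(- \frac{1}{7}\right) = -216 + \frac{1}{8} \left(-158\right) \left(- \frac{6}{7}\right) = -216 + \frac{237}{14} = - \frac{2787}{14}$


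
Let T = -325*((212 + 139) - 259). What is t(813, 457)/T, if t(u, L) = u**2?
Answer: -660969/29900 ≈ -22.106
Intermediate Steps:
T = -29900 (T = -325*(351 - 259) = -325*92 = -29900)
t(813, 457)/T = 813**2/(-29900) = 660969*(-1/29900) = -660969/29900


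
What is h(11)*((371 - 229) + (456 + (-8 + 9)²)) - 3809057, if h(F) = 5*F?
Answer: -3776112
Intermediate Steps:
h(11)*((371 - 229) + (456 + (-8 + 9)²)) - 3809057 = (5*11)*((371 - 229) + (456 + (-8 + 9)²)) - 3809057 = 55*(142 + (456 + 1²)) - 3809057 = 55*(142 + (456 + 1)) - 3809057 = 55*(142 + 457) - 3809057 = 55*599 - 3809057 = 32945 - 3809057 = -3776112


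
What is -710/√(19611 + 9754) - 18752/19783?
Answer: -18752/19783 - 142*√29365/5873 ≈ -5.0912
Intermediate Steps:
-710/√(19611 + 9754) - 18752/19783 = -710*√29365/29365 - 18752*1/19783 = -142*√29365/5873 - 18752/19783 = -18752/19783 - 142*√29365/5873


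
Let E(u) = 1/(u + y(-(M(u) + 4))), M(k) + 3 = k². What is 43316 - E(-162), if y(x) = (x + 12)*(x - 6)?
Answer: 29829230776435/688642321 ≈ 43316.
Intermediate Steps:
M(k) = -3 + k²
y(x) = (-6 + x)*(12 + x) (y(x) = (12 + x)*(-6 + x) = (-6 + x)*(12 + x))
E(u) = 1/(-78 + u + (-1 - u²)² - 6*u²) (E(u) = 1/(u + (-72 + (-((-3 + u²) + 4))² + 6*(-((-3 + u²) + 4)))) = 1/(u + (-72 + (-(1 + u²))² + 6*(-(1 + u²)))) = 1/(u + (-72 + (-1 - u²)² + 6*(-1 - u²))) = 1/(u + (-72 + (-1 - u²)² + (-6 - 6*u²))) = 1/(u + (-78 + (-1 - u²)² - 6*u²)) = 1/(-78 + u + (-1 - u²)² - 6*u²))
43316 - E(-162) = 43316 - 1/(-77 - 162 + (-162)⁴ - 4*(-162)²) = 43316 - 1/(-77 - 162 + 688747536 - 4*26244) = 43316 - 1/(-77 - 162 + 688747536 - 104976) = 43316 - 1/688642321 = 29829230776435/688642321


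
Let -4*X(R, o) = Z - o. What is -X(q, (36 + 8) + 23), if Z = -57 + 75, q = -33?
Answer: -49/4 ≈ -12.250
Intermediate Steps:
Z = 18
X(R, o) = -9/2 + o/4 (X(R, o) = -(18 - o)/4 = -9/2 + o/4)
-X(q, (36 + 8) + 23) = -(-9/2 + ((36 + 8) + 23)/4) = -(-9/2 + (44 + 23)/4) = -(-9/2 + (¼)*67) = -(-9/2 + 67/4) = -1*49/4 = -49/4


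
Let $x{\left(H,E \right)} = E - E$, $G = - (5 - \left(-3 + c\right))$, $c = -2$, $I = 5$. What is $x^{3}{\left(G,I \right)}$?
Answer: $0$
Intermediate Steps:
$G = -10$ ($G = - (5 + \left(3 - -2\right)) = - (5 + \left(3 + 2\right)) = - (5 + 5) = \left(-1\right) 10 = -10$)
$x{\left(H,E \right)} = 0$
$x^{3}{\left(G,I \right)} = 0^{3} = 0$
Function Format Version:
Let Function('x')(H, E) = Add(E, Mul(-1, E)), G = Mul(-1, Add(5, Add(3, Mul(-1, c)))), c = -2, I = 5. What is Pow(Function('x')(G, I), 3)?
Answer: 0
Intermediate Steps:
G = -10 (G = Mul(-1, Add(5, Add(3, Mul(-1, -2)))) = Mul(-1, Add(5, Add(3, 2))) = Mul(-1, Add(5, 5)) = Mul(-1, 10) = -10)
Function('x')(H, E) = 0
Pow(Function('x')(G, I), 3) = Pow(0, 3) = 0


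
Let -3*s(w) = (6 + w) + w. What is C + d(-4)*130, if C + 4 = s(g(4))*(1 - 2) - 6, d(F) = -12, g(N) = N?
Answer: -4696/3 ≈ -1565.3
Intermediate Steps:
s(w) = -2 - 2*w/3 (s(w) = -((6 + w) + w)/3 = -(6 + 2*w)/3 = -2 - 2*w/3)
C = -16/3 (C = -4 + ((-2 - ⅔*4)*(1 - 2) - 6) = -4 + ((-2 - 8/3)*(-1) - 6) = -4 + (-14/3*(-1) - 6) = -4 + (14/3 - 6) = -4 - 4/3 = -16/3 ≈ -5.3333)
C + d(-4)*130 = -16/3 - 12*130 = -16/3 - 1560 = -4696/3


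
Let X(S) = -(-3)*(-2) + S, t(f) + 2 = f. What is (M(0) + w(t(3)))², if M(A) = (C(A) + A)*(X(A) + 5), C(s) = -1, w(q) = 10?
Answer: 121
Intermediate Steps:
t(f) = -2 + f
X(S) = -6 + S (X(S) = -3*2 + S = -6 + S)
M(A) = (-1 + A)² (M(A) = (-1 + A)*((-6 + A) + 5) = (-1 + A)*(-1 + A) = (-1 + A)²)
(M(0) + w(t(3)))² = ((1 + 0² - 2*0) + 10)² = ((1 + 0 + 0) + 10)² = (1 + 10)² = 11² = 121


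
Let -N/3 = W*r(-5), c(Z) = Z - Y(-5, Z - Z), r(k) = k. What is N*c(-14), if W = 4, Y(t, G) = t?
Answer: -540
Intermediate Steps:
c(Z) = 5 + Z (c(Z) = Z - 1*(-5) = Z + 5 = 5 + Z)
N = 60 (N = -12*(-5) = -3*(-20) = 60)
N*c(-14) = 60*(5 - 14) = 60*(-9) = -540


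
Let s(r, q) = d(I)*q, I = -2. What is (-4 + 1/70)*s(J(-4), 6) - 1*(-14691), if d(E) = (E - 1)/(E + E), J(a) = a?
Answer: 2054229/140 ≈ 14673.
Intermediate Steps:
d(E) = (-1 + E)/(2*E) (d(E) = (-1 + E)/((2*E)) = (-1 + E)*(1/(2*E)) = (-1 + E)/(2*E))
s(r, q) = 3*q/4 (s(r, q) = ((1/2)*(-1 - 2)/(-2))*q = ((1/2)*(-1/2)*(-3))*q = 3*q/4)
(-4 + 1/70)*s(J(-4), 6) - 1*(-14691) = (-4 + 1/70)*((3/4)*6) - 1*(-14691) = (-4 + 1/70)*(9/2) + 14691 = -279/70*9/2 + 14691 = -2511/140 + 14691 = 2054229/140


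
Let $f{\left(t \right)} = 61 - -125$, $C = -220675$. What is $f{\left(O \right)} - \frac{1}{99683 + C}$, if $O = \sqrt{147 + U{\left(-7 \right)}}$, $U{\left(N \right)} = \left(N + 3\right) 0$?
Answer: $\frac{22504513}{120992} \approx 186.0$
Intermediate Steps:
$U{\left(N \right)} = 0$ ($U{\left(N \right)} = \left(3 + N\right) 0 = 0$)
$O = 7 \sqrt{3}$ ($O = \sqrt{147 + 0} = \sqrt{147} = 7 \sqrt{3} \approx 12.124$)
$f{\left(t \right)} = 186$ ($f{\left(t \right)} = 61 + 125 = 186$)
$f{\left(O \right)} - \frac{1}{99683 + C} = 186 - \frac{1}{99683 - 220675} = 186 - \frac{1}{-120992} = 186 - - \frac{1}{120992} = 186 + \frac{1}{120992} = \frac{22504513}{120992}$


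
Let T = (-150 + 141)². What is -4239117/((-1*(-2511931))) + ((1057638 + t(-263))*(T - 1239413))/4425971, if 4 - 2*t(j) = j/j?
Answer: -3292573709078775441/11117733760001 ≈ -2.9616e+5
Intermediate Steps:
t(j) = 3/2 (t(j) = 2 - j/(2*j) = 2 - ½*1 = 2 - ½ = 3/2)
T = 81 (T = (-9)² = 81)
-4239117/((-1*(-2511931))) + ((1057638 + t(-263))*(T - 1239413))/4425971 = -4239117/((-1*(-2511931))) + ((1057638 + 3/2)*(81 - 1239413))/4425971 = -4239117/2511931 + ((2115279/2)*(-1239332))*(1/4425971) = -4239117*1/2511931 - 1310766476814*1/4425971 = -4239117/2511931 - 1310766476814/4425971 = -3292573709078775441/11117733760001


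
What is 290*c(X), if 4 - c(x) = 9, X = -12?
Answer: -1450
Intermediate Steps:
c(x) = -5 (c(x) = 4 - 1*9 = 4 - 9 = -5)
290*c(X) = 290*(-5) = -1450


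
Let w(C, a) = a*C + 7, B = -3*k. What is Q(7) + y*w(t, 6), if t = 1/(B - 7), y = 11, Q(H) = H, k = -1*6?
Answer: 90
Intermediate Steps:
k = -6
B = 18 (B = -3*(-6) = 18)
t = 1/11 (t = 1/(18 - 7) = 1/11 ≈ 0.090909)
w(C, a) = 7 + C*a (w(C, a) = C*a + 7 = 7 + C*a)
Q(7) + y*w(t, 6) = 7 + 11*(7 + (1/11)*6) = 7 + 11*(7 + 6/11) = 7 + 11*(83/11) = 7 + 83 = 90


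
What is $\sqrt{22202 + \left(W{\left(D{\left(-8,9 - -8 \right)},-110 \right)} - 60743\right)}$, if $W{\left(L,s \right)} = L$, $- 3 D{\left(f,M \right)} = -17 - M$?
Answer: $\frac{i \sqrt{346767}}{3} \approx 196.29 i$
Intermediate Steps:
$D{\left(f,M \right)} = \frac{17}{3} + \frac{M}{3}$ ($D{\left(f,M \right)} = - \frac{-17 - M}{3} = \frac{17}{3} + \frac{M}{3}$)
$\sqrt{22202 + \left(W{\left(D{\left(-8,9 - -8 \right)},-110 \right)} - 60743\right)} = \sqrt{22202 - \left(\frac{182212}{3} - \frac{9 - -8}{3}\right)} = \sqrt{22202 - \left(\frac{182212}{3} - \frac{9 + 8}{3}\right)} = \sqrt{22202 + \left(\left(\frac{17}{3} + \frac{1}{3} \cdot 17\right) - 60743\right)} = \sqrt{22202 + \left(\left(\frac{17}{3} + \frac{17}{3}\right) - 60743\right)} = \sqrt{22202 + \left(\frac{34}{3} - 60743\right)} = \sqrt{22202 - \frac{182195}{3}} = \sqrt{- \frac{115589}{3}} = \frac{i \sqrt{346767}}{3}$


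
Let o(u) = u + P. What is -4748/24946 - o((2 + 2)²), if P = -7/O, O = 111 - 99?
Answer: -2335993/149676 ≈ -15.607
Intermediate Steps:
O = 12
P = -7/12 ≈ -0.58333
o(u) = -7/12 + u (o(u) = u - 7/12 = -7/12 + u)
-4748/24946 - o((2 + 2)²) = -4748/24946 - (-7/12 + (2 + 2)²) = -4748*1/24946 - (-7/12 + 4²) = -2374/12473 - (-7/12 + 16) = -2374/12473 - 1*185/12 = -2374/12473 - 185/12 = -2335993/149676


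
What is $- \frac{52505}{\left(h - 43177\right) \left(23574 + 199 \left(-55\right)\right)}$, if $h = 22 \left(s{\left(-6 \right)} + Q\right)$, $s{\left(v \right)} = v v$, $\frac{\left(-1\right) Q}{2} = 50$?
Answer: $\frac{10501}{112612793} \approx 9.3249 \cdot 10^{-5}$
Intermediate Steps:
$Q = -100$ ($Q = \left(-2\right) 50 = -100$)
$s{\left(v \right)} = v^{2}$
$h = -1408$ ($h = 22 \left(\left(-6\right)^{2} - 100\right) = 22 \left(36 - 100\right) = 22 \left(-64\right) = -1408$)
$- \frac{52505}{\left(h - 43177\right) \left(23574 + 199 \left(-55\right)\right)} = - \frac{52505}{\left(-1408 - 43177\right) \left(23574 + 199 \left(-55\right)\right)} = - \frac{52505}{\left(-44585\right) \left(23574 - 10945\right)} = - \frac{52505}{\left(-44585\right) 12629} = - \frac{52505}{-563063965} = \left(-52505\right) \left(- \frac{1}{563063965}\right) = \frac{10501}{112612793}$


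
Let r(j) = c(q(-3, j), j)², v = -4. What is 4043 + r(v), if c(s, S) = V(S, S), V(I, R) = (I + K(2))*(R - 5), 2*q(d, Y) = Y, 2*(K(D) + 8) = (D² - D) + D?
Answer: 12143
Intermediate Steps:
K(D) = -8 + D²/2 (K(D) = -8 + ((D² - D) + D)/2 = -8 + D²/2)
q(d, Y) = Y/2
V(I, R) = (-6 + I)*(-5 + R) (V(I, R) = (I + (-8 + (½)*2²))*(R - 5) = (I + (-8 + (½)*4))*(-5 + R) = (I + (-8 + 2))*(-5 + R) = (I - 6)*(-5 + R) = (-6 + I)*(-5 + R))
c(s, S) = 30 + S² - 11*S (c(s, S) = 30 - 6*S - 5*S + S*S = 30 - 6*S - 5*S + S² = 30 + S² - 11*S)
r(j) = (30 + j² - 11*j)²
4043 + r(v) = 4043 + (30 + (-4)² - 11*(-4))² = 4043 + (30 + 16 + 44)² = 4043 + 90² = 4043 + 8100 = 12143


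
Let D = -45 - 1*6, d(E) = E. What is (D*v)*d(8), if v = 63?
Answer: -25704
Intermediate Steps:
D = -51 (D = -45 - 6 = -51)
(D*v)*d(8) = -51*63*8 = -3213*8 = -25704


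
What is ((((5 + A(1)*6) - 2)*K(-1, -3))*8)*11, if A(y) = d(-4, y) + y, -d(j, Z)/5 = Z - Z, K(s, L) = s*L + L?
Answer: 0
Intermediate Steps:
K(s, L) = L + L*s (K(s, L) = L*s + L = L + L*s)
d(j, Z) = 0 (d(j, Z) = -5*(Z - Z) = -5*0 = 0)
A(y) = y (A(y) = 0 + y = y)
((((5 + A(1)*6) - 2)*K(-1, -3))*8)*11 = ((((5 + 1*6) - 2)*(-3*(1 - 1)))*8)*11 = ((((5 + 6) - 2)*(-3*0))*8)*11 = (((11 - 2)*0)*8)*11 = ((9*0)*8)*11 = (0*8)*11 = 0*11 = 0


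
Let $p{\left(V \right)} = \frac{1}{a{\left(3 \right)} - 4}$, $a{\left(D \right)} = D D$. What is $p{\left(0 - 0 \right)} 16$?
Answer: $\frac{16}{5} \approx 3.2$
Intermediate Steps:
$a{\left(D \right)} = D^{2}$
$p{\left(V \right)} = \frac{1}{5}$ ($p{\left(V \right)} = \frac{1}{3^{2} - 4} = \frac{1}{9 - 4} = \frac{1}{5}$)
$p{\left(0 - 0 \right)} 16 = \frac{1}{5} \cdot 16 = \frac{16}{5}$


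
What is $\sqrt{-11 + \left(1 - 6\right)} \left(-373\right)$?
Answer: $- 1492 i \approx - 1492.0 i$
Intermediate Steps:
$\sqrt{-11 + \left(1 - 6\right)} \left(-373\right) = \sqrt{-11 - 5} \left(-373\right) = \sqrt{-16} \left(-373\right) = 4 i \left(-373\right) = - 1492 i$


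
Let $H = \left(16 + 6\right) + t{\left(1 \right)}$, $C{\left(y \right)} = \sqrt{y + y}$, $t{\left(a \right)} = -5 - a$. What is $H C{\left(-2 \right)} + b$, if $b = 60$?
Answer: $60 + 32 i \approx 60.0 + 32.0 i$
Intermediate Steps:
$C{\left(y \right)} = \sqrt{2} \sqrt{y}$ ($C{\left(y \right)} = \sqrt{2 y} = \sqrt{2} \sqrt{y}$)
$H = 16$ ($H = \left(16 + 6\right) - 6 = 22 - 6 = 16$)
$H C{\left(-2 \right)} + b = 16 \sqrt{2} \sqrt{-2} + 60 = 16 \sqrt{2} i \sqrt{2} + 60 = 16 \cdot 2 i + 60 = 32 i + 60 = 60 + 32 i$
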